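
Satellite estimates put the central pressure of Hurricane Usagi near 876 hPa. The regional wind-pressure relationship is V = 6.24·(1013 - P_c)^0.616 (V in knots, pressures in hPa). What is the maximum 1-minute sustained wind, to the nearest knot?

ΔP = 1013 − 876 = 137 hPa.
137^0.616 ≈ 20.712.
V ≈ 6.24 × 20.712 ≈ 129.2 kt.

129 kt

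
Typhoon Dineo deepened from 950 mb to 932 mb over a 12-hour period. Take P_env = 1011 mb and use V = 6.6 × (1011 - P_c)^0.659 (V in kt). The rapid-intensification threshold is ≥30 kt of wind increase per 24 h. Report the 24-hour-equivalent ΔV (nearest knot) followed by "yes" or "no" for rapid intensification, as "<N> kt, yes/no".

37 kt, yes

V₁: ΔP = 61, V ≈ 6.6 × 61^0.659 ≈ 99.10 kt.
V₂: ΔP = 79, V ≈ 6.6 × 79^0.659 ≈ 117.51 kt.
ΔV over 12 h = 18.41 kt → 24 h equivalent = 18.41 × 24/12 ≈ 36.82 kt.
37 kt ≥ 30 kt ⇒ rapid intensification.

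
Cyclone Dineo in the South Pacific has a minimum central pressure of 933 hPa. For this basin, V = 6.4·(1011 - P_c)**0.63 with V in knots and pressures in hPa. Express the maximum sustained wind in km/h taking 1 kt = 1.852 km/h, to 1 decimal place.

ΔP = 1011 − 933 = 78 hPa.
V ≈ 6.4 × 78^0.63 = 6.4 × 15.560 ≈ 99.586 kt.
99.586 × 1.852 ≈ 184.43 km/h → 184.4 km/h.

184.4 km/h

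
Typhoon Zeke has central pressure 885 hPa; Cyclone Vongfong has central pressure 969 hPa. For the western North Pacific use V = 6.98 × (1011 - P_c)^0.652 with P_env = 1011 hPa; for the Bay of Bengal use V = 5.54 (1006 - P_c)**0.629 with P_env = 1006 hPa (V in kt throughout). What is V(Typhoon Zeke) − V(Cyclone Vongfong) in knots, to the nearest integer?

110 kt

Typhoon Zeke: ΔP = 126; V ≈ 6.98 × 126^0.652 ≈ 163.42 kt.
Cyclone Vongfong: ΔP = 37; V ≈ 5.54 × 37^0.629 ≈ 53.69 kt.
Difference ≈ 163.42 − 53.69 = 109.73 → 110 kt.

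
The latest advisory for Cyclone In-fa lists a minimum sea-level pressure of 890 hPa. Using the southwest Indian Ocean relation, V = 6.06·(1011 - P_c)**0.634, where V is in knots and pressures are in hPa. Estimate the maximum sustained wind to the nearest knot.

ΔP = 1011 − 890 = 121 hPa.
121^0.634 ≈ 20.916.
V ≈ 6.06 × 20.916 ≈ 126.8 kt.

127 kt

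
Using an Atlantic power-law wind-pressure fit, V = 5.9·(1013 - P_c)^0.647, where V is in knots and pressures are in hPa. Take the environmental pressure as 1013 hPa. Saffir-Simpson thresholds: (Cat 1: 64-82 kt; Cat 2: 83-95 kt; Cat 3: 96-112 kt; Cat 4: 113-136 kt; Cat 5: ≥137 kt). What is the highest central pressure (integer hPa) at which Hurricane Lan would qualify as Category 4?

Category 4 begins at V = 113 kt.
Required ΔP = (113/5.9)^(1/0.647) = 19.153^1.546 ≈ 95.90 hPa.
P_c ≤ 1013 − 95.90 = 917.10, so the highest integer P_c is 917 hPa.

917 hPa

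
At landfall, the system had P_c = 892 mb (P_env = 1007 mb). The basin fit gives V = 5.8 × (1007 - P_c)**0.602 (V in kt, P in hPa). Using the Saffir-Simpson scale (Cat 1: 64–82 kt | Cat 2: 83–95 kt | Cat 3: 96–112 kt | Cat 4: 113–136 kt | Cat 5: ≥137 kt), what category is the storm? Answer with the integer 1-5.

ΔP = 1007 − 892 = 115 mb.
V ≈ 5.8 × 115^0.602 = 5.8 × 17.40 ≈ 101 kt.
101 kt falls in the Category 3 band.

3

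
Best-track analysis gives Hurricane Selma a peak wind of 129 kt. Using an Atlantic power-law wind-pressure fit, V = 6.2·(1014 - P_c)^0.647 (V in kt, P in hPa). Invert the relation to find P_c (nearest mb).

905 mb

ΔP = (V / 6.2)^(1/0.647) = (129/6.2)^1.546.
129/6.2 = 20.806; 20.806^1.546 ≈ 108.99 mb.
P_c = 1014 − 108.99 = 905.01 ≈ 905 mb.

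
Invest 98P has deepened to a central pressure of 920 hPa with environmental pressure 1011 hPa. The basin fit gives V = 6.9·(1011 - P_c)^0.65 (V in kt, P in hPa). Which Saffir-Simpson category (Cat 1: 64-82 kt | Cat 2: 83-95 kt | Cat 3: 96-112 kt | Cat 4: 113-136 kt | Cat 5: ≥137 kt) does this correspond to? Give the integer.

4

ΔP = 1011 − 920 = 91 hPa.
V ≈ 6.9 × 91^0.65 = 6.9 × 18.77 ≈ 129 kt.
129 kt falls in the Category 4 band.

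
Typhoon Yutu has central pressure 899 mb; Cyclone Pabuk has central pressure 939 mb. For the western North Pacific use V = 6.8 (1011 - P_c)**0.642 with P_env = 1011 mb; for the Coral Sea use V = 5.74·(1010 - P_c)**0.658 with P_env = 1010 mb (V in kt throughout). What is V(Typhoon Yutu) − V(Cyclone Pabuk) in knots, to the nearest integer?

Typhoon Yutu: ΔP = 112; V ≈ 6.8 × 112^0.642 ≈ 140.64 kt.
Cyclone Pabuk: ΔP = 71; V ≈ 5.74 × 71^0.658 ≈ 94.85 kt.
Difference ≈ 140.64 − 94.85 = 45.79 → 46 kt.

46 kt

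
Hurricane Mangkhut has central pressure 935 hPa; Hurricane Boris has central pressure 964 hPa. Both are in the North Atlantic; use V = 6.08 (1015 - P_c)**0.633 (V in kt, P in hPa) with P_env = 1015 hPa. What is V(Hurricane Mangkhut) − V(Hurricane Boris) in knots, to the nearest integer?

24 kt

Hurricane Mangkhut: ΔP = 80; V ≈ 6.08 × 80^0.633 ≈ 97.40 kt.
Hurricane Boris: ΔP = 51; V ≈ 6.08 × 51^0.633 ≈ 73.25 kt.
Difference ≈ 97.40 − 73.25 = 24.15 → 24 kt.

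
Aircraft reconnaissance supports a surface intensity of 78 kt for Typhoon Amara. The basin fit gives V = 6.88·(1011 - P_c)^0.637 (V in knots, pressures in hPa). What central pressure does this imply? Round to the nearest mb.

966 mb

ΔP = (V / 6.88)^(1/0.637) = (78/6.88)^1.570.
78/6.88 = 11.337; 11.337^1.570 ≈ 45.23 mb.
P_c = 1011 − 45.23 = 965.77 ≈ 966 mb.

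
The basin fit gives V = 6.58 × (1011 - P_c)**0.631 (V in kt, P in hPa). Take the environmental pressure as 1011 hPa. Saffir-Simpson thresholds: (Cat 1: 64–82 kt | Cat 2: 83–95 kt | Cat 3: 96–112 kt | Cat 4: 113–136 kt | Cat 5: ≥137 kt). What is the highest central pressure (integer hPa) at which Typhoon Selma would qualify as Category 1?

Category 1 begins at V = 64 kt.
Required ΔP = (64/6.58)^(1/0.631) = 9.726^1.585 ≈ 36.79 hPa.
P_c ≤ 1011 − 36.79 = 974.21, so the highest integer P_c is 974 hPa.

974 hPa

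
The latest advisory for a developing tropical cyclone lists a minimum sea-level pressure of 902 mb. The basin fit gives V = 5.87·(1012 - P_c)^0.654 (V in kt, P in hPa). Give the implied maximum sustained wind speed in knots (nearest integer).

127 kt

ΔP = 1012 − 902 = 110 mb.
110^0.654 ≈ 21.631.
V ≈ 5.87 × 21.631 ≈ 127.0 kt.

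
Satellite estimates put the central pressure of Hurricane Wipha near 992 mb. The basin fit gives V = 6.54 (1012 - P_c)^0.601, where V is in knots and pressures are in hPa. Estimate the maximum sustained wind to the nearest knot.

40 kt

ΔP = 1012 − 992 = 20 mb.
20^0.601 ≈ 6.052.
V ≈ 6.54 × 6.052 ≈ 39.6 kt.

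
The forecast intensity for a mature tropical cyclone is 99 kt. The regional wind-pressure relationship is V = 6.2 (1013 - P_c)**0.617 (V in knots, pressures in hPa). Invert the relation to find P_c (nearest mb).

924 mb

ΔP = (V / 6.2)^(1/0.617) = (99/6.2)^1.621.
99/6.2 = 15.968; 15.968^1.621 ≈ 89.16 mb.
P_c = 1013 − 89.16 = 923.84 ≈ 924 mb.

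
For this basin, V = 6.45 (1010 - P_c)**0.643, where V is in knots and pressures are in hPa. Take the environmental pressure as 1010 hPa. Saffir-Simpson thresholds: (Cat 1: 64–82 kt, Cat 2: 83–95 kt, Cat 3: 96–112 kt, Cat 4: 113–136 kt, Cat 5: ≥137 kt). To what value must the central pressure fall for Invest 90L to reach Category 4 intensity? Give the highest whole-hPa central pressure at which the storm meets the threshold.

924 hPa

Category 4 begins at V = 113 kt.
Required ΔP = (113/6.45)^(1/0.643) = 17.519^1.555 ≈ 85.89 hPa.
P_c ≤ 1010 − 85.89 = 924.11, so the highest integer P_c is 924 hPa.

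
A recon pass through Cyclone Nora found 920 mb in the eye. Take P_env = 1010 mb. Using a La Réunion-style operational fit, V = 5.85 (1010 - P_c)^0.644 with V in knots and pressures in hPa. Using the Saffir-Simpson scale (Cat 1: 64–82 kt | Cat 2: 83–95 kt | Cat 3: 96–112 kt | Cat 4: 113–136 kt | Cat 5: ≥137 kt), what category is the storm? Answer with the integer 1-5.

ΔP = 1010 − 920 = 90 mb.
V ≈ 5.85 × 90^0.644 = 5.85 × 18.14 ≈ 106 kt.
106 kt falls in the Category 3 band.

3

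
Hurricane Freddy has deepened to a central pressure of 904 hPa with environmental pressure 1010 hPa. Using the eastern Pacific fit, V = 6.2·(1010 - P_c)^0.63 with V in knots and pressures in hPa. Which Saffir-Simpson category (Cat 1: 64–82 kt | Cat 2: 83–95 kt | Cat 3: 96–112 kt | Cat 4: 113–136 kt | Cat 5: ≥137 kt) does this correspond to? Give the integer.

ΔP = 1010 − 904 = 106 hPa.
V ≈ 6.2 × 106^0.63 = 6.2 × 18.88 ≈ 117 kt.
117 kt falls in the Category 4 band.

4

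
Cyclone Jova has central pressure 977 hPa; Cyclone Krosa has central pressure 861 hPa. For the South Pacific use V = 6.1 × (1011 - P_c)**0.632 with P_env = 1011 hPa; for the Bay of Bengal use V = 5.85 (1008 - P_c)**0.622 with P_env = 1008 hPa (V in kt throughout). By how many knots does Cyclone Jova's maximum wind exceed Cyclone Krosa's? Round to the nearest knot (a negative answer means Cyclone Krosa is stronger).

Cyclone Jova: ΔP = 34; V ≈ 6.1 × 34^0.632 ≈ 56.65 kt.
Cyclone Krosa: ΔP = 147; V ≈ 5.85 × 147^0.622 ≈ 130.38 kt.
Difference ≈ 56.65 − 130.38 = -73.73 → -74 kt.

-74 kt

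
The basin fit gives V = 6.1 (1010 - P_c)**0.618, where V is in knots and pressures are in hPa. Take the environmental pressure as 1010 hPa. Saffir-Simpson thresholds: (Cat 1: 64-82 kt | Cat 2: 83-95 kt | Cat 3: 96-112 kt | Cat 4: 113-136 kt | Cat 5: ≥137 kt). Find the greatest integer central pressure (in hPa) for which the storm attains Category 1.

Category 1 begins at V = 64 kt.
Required ΔP = (64/6.1)^(1/0.618) = 10.492^1.618 ≈ 44.86 hPa.
P_c ≤ 1010 − 44.86 = 965.14, so the highest integer P_c is 965 hPa.

965 hPa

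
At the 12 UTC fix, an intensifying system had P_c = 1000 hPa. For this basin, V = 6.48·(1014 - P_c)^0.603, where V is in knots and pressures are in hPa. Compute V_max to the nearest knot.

32 kt

ΔP = 1014 − 1000 = 14 hPa.
14^0.603 ≈ 4.910.
V ≈ 6.48 × 4.910 ≈ 31.8 kt.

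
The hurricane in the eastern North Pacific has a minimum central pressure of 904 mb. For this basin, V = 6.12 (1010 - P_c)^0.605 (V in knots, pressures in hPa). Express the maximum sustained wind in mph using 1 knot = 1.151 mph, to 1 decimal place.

118.3 mph

ΔP = 1010 − 904 = 106 mb.
V ≈ 6.12 × 106^0.605 = 6.12 × 16.800 ≈ 102.816 kt.
102.816 × 1.151 ≈ 118.34 mph → 118.3 mph.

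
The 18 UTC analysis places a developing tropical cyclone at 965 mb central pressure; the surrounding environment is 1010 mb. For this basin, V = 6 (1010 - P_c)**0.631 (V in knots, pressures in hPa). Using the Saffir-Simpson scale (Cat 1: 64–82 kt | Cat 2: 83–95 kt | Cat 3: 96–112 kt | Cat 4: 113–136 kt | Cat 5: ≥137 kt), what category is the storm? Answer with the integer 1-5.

ΔP = 1010 − 965 = 45 mb.
V ≈ 6 × 45^0.631 = 6 × 11.05 ≈ 66 kt.
66 kt falls in the Category 1 band.

1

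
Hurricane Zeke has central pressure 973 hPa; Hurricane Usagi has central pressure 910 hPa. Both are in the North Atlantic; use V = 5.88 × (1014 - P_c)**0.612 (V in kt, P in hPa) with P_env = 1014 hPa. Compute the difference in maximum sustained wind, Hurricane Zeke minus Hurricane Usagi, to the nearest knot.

Hurricane Zeke: ΔP = 41; V ≈ 5.88 × 41^0.612 ≈ 57.07 kt.
Hurricane Usagi: ΔP = 104; V ≈ 5.88 × 104^0.612 ≈ 100.88 kt.
Difference ≈ 57.07 − 100.88 = -43.81 → -44 kt.

-44 kt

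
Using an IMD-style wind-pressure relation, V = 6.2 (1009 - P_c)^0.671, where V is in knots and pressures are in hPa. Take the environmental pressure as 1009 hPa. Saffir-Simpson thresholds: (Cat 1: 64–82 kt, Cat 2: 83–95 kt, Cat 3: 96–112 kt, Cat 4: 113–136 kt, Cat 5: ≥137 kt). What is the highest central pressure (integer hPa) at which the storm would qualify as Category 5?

908 hPa

Category 5 begins at V = 137 kt.
Required ΔP = (137/6.2)^(1/0.671) = 22.097^1.490 ≈ 100.80 hPa.
P_c ≤ 1009 − 100.80 = 908.20, so the highest integer P_c is 908 hPa.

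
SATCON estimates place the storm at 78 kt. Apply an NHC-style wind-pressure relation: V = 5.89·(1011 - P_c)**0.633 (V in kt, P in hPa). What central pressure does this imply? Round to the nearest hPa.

952 hPa

ΔP = (V / 5.89)^(1/0.633) = (78/5.89)^1.580.
78/5.89 = 13.243; 13.243^1.580 ≈ 59.22 hPa.
P_c = 1011 − 59.22 = 951.78 ≈ 952 hPa.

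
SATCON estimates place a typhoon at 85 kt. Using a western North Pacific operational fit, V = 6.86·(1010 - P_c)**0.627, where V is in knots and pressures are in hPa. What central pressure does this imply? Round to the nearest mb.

955 mb

ΔP = (V / 6.86)^(1/0.627) = (85/6.86)^1.595.
85/6.86 = 12.391; 12.391^1.595 ≈ 55.38 mb.
P_c = 1010 − 55.38 = 954.62 ≈ 955 mb.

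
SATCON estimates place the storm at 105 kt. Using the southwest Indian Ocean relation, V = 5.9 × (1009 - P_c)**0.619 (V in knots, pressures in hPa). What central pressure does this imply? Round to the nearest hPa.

904 hPa

ΔP = (V / 5.9)^(1/0.619) = (105/5.9)^1.616.
105/5.9 = 17.797; 17.797^1.616 ≈ 104.70 hPa.
P_c = 1009 − 104.70 = 904.30 ≈ 904 hPa.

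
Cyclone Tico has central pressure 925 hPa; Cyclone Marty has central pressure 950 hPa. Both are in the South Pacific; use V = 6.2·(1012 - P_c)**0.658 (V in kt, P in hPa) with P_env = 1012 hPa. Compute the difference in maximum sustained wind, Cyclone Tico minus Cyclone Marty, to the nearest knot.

23 kt

Cyclone Tico: ΔP = 87; V ≈ 6.2 × 87^0.658 ≈ 117.11 kt.
Cyclone Marty: ΔP = 62; V ≈ 6.2 × 62^0.658 ≈ 93.71 kt.
Difference ≈ 117.11 − 93.71 = 23.40 → 23 kt.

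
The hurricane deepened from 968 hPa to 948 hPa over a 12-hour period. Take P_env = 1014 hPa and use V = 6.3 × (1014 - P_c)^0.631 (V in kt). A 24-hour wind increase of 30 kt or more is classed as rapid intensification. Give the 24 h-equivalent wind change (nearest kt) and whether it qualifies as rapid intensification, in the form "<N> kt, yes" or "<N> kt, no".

V₁: ΔP = 46, V ≈ 6.3 × 46^0.631 ≈ 70.56 kt.
V₂: ΔP = 66, V ≈ 6.3 × 66^0.631 ≈ 88.61 kt.
ΔV over 12 h = 18.05 kt → 24 h equivalent = 18.05 × 24/12 ≈ 36.10 kt.
36 kt ≥ 30 kt ⇒ rapid intensification.

36 kt, yes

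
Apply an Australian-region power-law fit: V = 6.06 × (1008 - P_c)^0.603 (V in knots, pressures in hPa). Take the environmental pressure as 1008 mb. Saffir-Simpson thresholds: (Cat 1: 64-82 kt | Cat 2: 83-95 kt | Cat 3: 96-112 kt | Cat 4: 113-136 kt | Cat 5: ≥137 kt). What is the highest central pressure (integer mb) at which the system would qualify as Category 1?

Category 1 begins at V = 64 kt.
Required ΔP = (64/6.06)^(1/0.603) = 10.561^1.658 ≈ 49.85 mb.
P_c ≤ 1008 − 49.85 = 958.15, so the highest integer P_c is 958 mb.

958 mb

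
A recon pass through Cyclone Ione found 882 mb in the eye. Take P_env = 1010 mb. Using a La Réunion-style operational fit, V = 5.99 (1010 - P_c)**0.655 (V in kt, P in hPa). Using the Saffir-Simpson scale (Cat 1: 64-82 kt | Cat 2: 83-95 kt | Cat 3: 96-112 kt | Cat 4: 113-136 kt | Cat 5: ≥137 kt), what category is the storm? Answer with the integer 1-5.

5

ΔP = 1010 − 882 = 128 mb.
V ≈ 5.99 × 128^0.655 = 5.99 × 24.00 ≈ 144 kt.
144 kt falls in the Category 5 band.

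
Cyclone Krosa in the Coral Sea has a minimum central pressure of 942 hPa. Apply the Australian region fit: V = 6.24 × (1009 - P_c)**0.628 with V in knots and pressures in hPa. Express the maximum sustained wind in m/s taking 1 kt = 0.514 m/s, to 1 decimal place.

45.0 m/s

ΔP = 1009 − 942 = 67 hPa.
V ≈ 6.24 × 67^0.628 = 6.24 × 14.021 ≈ 87.490 kt.
87.490 × 0.514 ≈ 44.97 m/s → 45.0 m/s.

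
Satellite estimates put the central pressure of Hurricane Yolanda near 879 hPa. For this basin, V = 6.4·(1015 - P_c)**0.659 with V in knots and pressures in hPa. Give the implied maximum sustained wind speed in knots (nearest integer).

163 kt

ΔP = 1015 − 879 = 136 hPa.
136^0.659 ≈ 25.468.
V ≈ 6.4 × 25.468 ≈ 163.0 kt.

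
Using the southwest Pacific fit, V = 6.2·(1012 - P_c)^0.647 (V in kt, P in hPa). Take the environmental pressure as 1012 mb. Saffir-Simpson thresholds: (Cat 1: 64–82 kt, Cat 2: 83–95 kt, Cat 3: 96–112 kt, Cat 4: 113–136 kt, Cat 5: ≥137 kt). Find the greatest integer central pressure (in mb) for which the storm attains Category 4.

923 mb

Category 4 begins at V = 113 kt.
Required ΔP = (113/6.2)^(1/0.647) = 18.226^1.546 ≈ 88.82 mb.
P_c ≤ 1012 − 88.82 = 923.18, so the highest integer P_c is 923 mb.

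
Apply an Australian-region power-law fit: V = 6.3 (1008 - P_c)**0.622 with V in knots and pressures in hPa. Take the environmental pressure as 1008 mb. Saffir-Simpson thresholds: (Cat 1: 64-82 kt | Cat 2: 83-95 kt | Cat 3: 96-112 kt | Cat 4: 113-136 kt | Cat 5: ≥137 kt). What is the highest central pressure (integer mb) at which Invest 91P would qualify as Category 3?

928 mb

Category 3 begins at V = 96 kt.
Required ΔP = (96/6.3)^(1/0.622) = 15.238^1.608 ≈ 79.77 mb.
P_c ≤ 1008 − 79.77 = 928.23, so the highest integer P_c is 928 mb.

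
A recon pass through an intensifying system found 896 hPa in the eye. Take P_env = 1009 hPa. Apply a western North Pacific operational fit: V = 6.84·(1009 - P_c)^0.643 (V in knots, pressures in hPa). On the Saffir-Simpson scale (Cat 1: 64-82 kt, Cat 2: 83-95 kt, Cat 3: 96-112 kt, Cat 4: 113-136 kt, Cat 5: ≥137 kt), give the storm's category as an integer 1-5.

5

ΔP = 1009 − 896 = 113 hPa.
V ≈ 6.84 × 113^0.643 = 6.84 × 20.90 ≈ 143 kt.
143 kt falls in the Category 5 band.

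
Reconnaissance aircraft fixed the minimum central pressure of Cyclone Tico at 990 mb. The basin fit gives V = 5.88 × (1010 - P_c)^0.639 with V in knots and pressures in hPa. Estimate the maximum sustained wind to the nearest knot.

ΔP = 1010 − 990 = 20 mb.
20^0.639 ≈ 6.782.
V ≈ 5.88 × 6.782 ≈ 39.9 kt.

40 kt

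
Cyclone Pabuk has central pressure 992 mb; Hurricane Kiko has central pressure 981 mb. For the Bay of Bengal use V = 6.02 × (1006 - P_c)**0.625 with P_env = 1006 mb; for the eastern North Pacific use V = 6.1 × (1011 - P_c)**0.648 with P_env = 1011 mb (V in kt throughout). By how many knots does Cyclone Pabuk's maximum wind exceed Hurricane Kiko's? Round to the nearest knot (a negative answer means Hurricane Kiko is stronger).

-24 kt

Cyclone Pabuk: ΔP = 14; V ≈ 6.02 × 14^0.625 ≈ 31.33 kt.
Hurricane Kiko: ΔP = 30; V ≈ 6.1 × 30^0.648 ≈ 55.27 kt.
Difference ≈ 31.33 − 55.27 = -23.94 → -24 kt.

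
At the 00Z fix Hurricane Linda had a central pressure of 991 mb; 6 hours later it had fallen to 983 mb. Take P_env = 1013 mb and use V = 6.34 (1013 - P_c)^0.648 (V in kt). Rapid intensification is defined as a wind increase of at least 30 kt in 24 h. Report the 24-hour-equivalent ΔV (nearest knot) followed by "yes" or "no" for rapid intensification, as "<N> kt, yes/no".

42 kt, yes

V₁: ΔP = 22, V ≈ 6.34 × 22^0.648 ≈ 46.99 kt.
V₂: ΔP = 30, V ≈ 6.34 × 30^0.648 ≈ 57.45 kt.
ΔV over 6 h = 10.46 kt → 24 h equivalent = 10.46 × 24/6 ≈ 41.84 kt.
42 kt ≥ 30 kt ⇒ rapid intensification.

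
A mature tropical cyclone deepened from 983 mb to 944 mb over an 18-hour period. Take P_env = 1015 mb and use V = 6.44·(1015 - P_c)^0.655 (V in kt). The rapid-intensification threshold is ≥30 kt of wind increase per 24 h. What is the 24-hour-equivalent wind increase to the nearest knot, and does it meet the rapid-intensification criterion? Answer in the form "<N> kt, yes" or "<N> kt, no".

V₁: ΔP = 32, V ≈ 6.44 × 32^0.655 ≈ 62.34 kt.
V₂: ΔP = 71, V ≈ 6.44 × 71^0.655 ≈ 105.07 kt.
ΔV over 18 h = 42.73 kt → 24 h equivalent = 42.73 × 24/18 ≈ 56.97 kt.
57 kt ≥ 30 kt ⇒ rapid intensification.

57 kt, yes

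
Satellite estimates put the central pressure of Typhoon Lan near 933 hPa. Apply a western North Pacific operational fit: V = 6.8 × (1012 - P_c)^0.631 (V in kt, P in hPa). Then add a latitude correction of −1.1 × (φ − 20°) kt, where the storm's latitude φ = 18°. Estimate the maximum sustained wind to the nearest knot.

109 kt

ΔP = 1012 − 933 = 79 hPa.
79^0.631 ≈ 15.754.
V ≈ 6.8 × 15.754 ≈ 107.1 kt.
Latitude correction: −1.1 × (18 − 20) = 2.2 kt.
Corrected V ≈ 109.3 kt → 109 kt.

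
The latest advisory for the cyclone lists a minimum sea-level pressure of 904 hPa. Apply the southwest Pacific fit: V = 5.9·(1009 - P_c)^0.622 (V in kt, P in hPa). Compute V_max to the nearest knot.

107 kt

ΔP = 1009 − 904 = 105 hPa.
105^0.622 ≈ 18.079.
V ≈ 5.9 × 18.079 ≈ 106.7 kt.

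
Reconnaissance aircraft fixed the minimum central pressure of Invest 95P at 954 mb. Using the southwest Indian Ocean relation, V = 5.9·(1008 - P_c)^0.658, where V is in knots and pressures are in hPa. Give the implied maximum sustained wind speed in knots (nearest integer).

81 kt

ΔP = 1008 − 954 = 54 mb.
54^0.658 ≈ 13.801.
V ≈ 5.9 × 13.801 ≈ 81.4 kt.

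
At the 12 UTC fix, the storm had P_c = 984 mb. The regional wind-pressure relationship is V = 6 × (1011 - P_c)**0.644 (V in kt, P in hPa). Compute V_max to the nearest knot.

50 kt

ΔP = 1011 − 984 = 27 mb.
27^0.644 ≈ 8.352.
V ≈ 6 × 8.352 ≈ 50.1 kt.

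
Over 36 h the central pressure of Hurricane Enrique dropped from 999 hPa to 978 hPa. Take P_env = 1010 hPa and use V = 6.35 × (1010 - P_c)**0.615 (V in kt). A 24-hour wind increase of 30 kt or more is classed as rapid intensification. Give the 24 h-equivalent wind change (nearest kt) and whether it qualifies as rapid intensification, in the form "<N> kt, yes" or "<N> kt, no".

V₁: ΔP = 11, V ≈ 6.35 × 11^0.615 ≈ 27.75 kt.
V₂: ΔP = 32, V ≈ 6.35 × 32^0.615 ≈ 53.51 kt.
ΔV over 36 h = 25.76 kt → 24 h equivalent = 25.76 × 24/36 ≈ 17.17 kt.
17 kt < 30 kt ⇒ not rapid intensification.

17 kt, no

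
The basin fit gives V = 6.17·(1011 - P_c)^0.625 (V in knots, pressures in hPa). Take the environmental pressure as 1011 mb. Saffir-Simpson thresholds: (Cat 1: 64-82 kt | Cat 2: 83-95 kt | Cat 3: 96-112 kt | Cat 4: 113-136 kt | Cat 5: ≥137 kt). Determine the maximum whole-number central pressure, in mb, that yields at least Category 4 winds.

Category 4 begins at V = 113 kt.
Required ΔP = (113/6.17)^(1/0.625) = 18.314^1.600 ≈ 104.83 mb.
P_c ≤ 1011 − 104.83 = 906.17, so the highest integer P_c is 906 mb.

906 mb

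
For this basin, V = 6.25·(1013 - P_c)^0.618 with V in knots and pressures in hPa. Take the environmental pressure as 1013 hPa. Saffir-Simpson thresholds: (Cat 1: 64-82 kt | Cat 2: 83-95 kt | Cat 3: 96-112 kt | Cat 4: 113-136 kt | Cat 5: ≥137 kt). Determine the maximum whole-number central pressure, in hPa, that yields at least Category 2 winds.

947 hPa

Category 2 begins at V = 83 kt.
Required ΔP = (83/6.25)^(1/0.618) = 13.280^1.618 ≈ 65.69 hPa.
P_c ≤ 1013 − 65.69 = 947.31, so the highest integer P_c is 947 hPa.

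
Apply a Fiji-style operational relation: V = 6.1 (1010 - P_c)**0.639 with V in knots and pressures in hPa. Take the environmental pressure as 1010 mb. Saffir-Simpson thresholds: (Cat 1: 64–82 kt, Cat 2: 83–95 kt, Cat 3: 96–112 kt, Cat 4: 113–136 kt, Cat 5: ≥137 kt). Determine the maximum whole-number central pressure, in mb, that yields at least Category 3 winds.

Category 3 begins at V = 96 kt.
Required ΔP = (96/6.1)^(1/0.639) = 15.738^1.565 ≈ 74.67 mb.
P_c ≤ 1010 − 74.67 = 935.33, so the highest integer P_c is 935 mb.

935 mb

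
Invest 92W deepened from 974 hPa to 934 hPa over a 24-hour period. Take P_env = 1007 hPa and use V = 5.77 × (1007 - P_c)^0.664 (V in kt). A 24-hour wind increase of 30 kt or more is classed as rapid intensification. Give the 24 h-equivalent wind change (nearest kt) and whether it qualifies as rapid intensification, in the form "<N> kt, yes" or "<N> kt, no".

V₁: ΔP = 33, V ≈ 5.77 × 33^0.664 ≈ 58.81 kt.
V₂: ΔP = 73, V ≈ 5.77 × 73^0.664 ≈ 99.64 kt.
ΔV over 24 h = 40.83 kt → 24 h equivalent = 40.83 × 24/24 ≈ 40.83 kt.
41 kt ≥ 30 kt ⇒ rapid intensification.

41 kt, yes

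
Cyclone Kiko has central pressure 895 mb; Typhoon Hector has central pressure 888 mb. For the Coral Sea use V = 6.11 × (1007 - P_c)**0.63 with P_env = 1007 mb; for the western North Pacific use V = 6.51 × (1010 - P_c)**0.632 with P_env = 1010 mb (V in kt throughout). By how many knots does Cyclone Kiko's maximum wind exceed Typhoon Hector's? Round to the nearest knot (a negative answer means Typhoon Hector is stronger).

Cyclone Kiko: ΔP = 112; V ≈ 6.11 × 112^0.63 ≈ 119.41 kt.
Typhoon Hector: ΔP = 122; V ≈ 6.51 × 122^0.632 ≈ 135.57 kt.
Difference ≈ 119.41 − 135.57 = -16.16 → -16 kt.

-16 kt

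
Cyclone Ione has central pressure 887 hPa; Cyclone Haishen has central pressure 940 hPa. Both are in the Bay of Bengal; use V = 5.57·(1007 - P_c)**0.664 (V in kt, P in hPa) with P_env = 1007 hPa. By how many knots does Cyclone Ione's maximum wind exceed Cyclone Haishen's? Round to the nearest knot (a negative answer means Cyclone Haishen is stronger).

Cyclone Ione: ΔP = 120; V ≈ 5.57 × 120^0.664 ≈ 133.79 kt.
Cyclone Haishen: ΔP = 67; V ≈ 5.57 × 67^0.664 ≈ 90.86 kt.
Difference ≈ 133.79 − 90.86 = 42.93 → 43 kt.

43 kt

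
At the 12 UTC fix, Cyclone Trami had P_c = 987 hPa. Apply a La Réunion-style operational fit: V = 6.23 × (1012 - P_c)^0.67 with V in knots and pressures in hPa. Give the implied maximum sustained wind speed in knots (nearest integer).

ΔP = 1012 − 987 = 25 hPa.
25^0.67 ≈ 8.642.
V ≈ 6.23 × 8.642 ≈ 53.8 kt.

54 kt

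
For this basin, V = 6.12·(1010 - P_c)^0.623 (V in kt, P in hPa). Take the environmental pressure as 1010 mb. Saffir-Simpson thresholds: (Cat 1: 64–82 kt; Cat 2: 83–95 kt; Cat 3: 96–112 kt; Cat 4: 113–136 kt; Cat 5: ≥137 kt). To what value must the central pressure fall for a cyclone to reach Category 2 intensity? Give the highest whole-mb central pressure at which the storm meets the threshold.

944 mb

Category 2 begins at V = 83 kt.
Required ΔP = (83/6.12)^(1/0.623) = 13.562^1.605 ≈ 65.70 mb.
P_c ≤ 1010 − 65.70 = 944.30, so the highest integer P_c is 944 mb.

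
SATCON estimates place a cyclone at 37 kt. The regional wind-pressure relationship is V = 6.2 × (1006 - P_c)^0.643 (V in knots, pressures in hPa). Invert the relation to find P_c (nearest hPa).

ΔP = (V / 6.2)^(1/0.643) = (37/6.2)^1.555.
37/6.2 = 5.968; 5.968^1.555 ≈ 16.09 hPa.
P_c = 1006 − 16.09 = 989.91 ≈ 990 hPa.

990 hPa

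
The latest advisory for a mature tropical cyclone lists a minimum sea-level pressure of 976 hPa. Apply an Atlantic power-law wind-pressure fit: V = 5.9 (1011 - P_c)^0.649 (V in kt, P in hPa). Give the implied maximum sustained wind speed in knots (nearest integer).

ΔP = 1011 − 976 = 35 hPa.
35^0.649 ≈ 10.048.
V ≈ 5.9 × 10.048 ≈ 59.3 kt.

59 kt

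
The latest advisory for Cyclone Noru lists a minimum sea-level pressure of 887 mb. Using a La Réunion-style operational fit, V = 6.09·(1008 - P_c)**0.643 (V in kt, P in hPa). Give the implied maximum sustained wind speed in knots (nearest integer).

133 kt

ΔP = 1008 − 887 = 121 mb.
121^0.643 ≈ 21.839.
V ≈ 6.09 × 21.839 ≈ 133.0 kt.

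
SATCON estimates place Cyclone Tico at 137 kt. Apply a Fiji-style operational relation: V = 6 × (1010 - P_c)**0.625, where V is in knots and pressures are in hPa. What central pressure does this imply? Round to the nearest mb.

861 mb

ΔP = (V / 6)^(1/0.625) = (137/6)^1.600.
137/6 = 22.833; 22.833^1.600 ≈ 149.18 mb.
P_c = 1010 − 149.18 = 860.82 ≈ 861 mb.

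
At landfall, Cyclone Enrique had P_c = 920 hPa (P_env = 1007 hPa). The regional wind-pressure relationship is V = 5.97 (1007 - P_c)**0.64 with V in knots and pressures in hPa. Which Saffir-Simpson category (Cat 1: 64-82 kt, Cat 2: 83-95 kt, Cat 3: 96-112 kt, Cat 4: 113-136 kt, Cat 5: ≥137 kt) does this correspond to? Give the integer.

ΔP = 1007 − 920 = 87 hPa.
V ≈ 5.97 × 87^0.64 = 5.97 × 17.43 ≈ 104 kt.
104 kt falls in the Category 3 band.

3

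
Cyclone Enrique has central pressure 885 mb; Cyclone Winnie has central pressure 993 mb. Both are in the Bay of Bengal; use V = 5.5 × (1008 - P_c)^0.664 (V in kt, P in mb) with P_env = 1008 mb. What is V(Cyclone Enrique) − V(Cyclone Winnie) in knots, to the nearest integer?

Cyclone Enrique: ΔP = 123; V ≈ 5.5 × 123^0.664 ≈ 134.29 kt.
Cyclone Winnie: ΔP = 15; V ≈ 5.5 × 15^0.664 ≈ 33.21 kt.
Difference ≈ 134.29 − 33.21 = 101.08 → 101 kt.

101 kt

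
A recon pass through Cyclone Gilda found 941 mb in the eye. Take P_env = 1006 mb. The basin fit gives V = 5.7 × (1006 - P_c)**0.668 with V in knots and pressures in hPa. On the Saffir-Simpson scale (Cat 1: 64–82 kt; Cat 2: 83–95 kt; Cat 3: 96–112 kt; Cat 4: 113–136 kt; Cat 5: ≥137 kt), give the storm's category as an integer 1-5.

2

ΔP = 1006 − 941 = 65 mb.
V ≈ 5.7 × 65^0.668 = 5.7 × 16.26 ≈ 93 kt.
93 kt falls in the Category 2 band.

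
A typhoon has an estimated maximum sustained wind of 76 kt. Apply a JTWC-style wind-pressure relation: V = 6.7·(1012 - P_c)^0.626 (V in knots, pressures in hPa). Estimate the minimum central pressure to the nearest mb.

964 mb

ΔP = (V / 6.7)^(1/0.626) = (76/6.7)^1.597.
76/6.7 = 11.343; 11.343^1.597 ≈ 48.40 mb.
P_c = 1012 − 48.40 = 963.60 ≈ 964 mb.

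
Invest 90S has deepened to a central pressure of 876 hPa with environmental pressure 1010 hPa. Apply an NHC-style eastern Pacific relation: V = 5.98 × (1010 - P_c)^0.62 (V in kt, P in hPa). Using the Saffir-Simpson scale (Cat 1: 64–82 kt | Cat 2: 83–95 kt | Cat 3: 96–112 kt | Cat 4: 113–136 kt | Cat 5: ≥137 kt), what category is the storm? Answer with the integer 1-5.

ΔP = 1010 − 876 = 134 hPa.
V ≈ 5.98 × 134^0.62 = 5.98 × 20.84 ≈ 125 kt.
125 kt falls in the Category 4 band.

4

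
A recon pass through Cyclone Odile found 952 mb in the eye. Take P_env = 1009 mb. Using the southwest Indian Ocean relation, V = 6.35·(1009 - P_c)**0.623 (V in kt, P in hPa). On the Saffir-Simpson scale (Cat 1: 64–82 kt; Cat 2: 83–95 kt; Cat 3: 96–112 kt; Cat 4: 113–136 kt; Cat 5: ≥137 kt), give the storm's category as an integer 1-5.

1

ΔP = 1009 − 952 = 57 mb.
V ≈ 6.35 × 57^0.623 = 6.35 × 12.41 ≈ 79 kt.
79 kt falls in the Category 1 band.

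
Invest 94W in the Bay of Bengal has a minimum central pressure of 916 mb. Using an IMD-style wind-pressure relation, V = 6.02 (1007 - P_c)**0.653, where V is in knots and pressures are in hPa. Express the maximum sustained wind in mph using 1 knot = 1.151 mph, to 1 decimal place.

131.8 mph

ΔP = 1007 − 916 = 91 mb.
V ≈ 6.02 × 91^0.653 = 6.02 × 19.022 ≈ 114.512 kt.
114.512 × 1.151 ≈ 131.80 mph → 131.8 mph.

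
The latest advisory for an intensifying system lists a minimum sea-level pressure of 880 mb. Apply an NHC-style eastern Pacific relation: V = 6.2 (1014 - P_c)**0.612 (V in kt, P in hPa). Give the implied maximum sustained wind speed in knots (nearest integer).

124 kt

ΔP = 1014 − 880 = 134 mb.
134^0.612 ≈ 20.035.
V ≈ 6.2 × 20.035 ≈ 124.2 kt.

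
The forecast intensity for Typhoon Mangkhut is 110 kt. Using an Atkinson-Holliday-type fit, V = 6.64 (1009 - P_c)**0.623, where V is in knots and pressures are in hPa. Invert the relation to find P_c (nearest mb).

ΔP = (V / 6.64)^(1/0.623) = (110/6.64)^1.605.
110/6.64 = 16.566; 16.566^1.605 ≈ 90.58 mb.
P_c = 1009 − 90.58 = 918.42 ≈ 918 mb.

918 mb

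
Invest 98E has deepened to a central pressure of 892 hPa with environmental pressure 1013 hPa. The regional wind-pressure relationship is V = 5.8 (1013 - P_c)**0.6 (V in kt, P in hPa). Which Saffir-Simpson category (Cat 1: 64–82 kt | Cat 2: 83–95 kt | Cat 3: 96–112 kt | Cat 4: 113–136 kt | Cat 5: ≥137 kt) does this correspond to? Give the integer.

3

ΔP = 1013 − 892 = 121 hPa.
V ≈ 5.8 × 121^0.6 = 5.8 × 17.77 ≈ 103 kt.
103 kt falls in the Category 3 band.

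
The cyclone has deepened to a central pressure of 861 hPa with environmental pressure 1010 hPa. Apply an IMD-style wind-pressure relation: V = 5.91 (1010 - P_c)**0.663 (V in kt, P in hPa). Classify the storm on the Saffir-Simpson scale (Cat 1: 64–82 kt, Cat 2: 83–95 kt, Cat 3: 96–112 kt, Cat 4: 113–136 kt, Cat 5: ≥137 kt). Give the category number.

ΔP = 1010 − 861 = 149 hPa.
V ≈ 5.91 × 149^0.663 = 5.91 × 27.59 ≈ 163 kt.
163 kt falls in the Category 5 band.

5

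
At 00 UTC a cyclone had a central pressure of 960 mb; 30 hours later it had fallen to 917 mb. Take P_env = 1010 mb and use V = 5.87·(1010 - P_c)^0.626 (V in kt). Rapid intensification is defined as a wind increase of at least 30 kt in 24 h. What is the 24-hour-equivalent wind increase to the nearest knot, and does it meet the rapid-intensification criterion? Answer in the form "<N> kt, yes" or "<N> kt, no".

26 kt, no

V₁: ΔP = 50, V ≈ 5.87 × 50^0.626 ≈ 67.95 kt.
V₂: ΔP = 93, V ≈ 5.87 × 93^0.626 ≈ 100.21 kt.
ΔV over 30 h = 32.26 kt → 24 h equivalent = 32.26 × 24/30 ≈ 25.81 kt.
26 kt < 30 kt ⇒ not rapid intensification.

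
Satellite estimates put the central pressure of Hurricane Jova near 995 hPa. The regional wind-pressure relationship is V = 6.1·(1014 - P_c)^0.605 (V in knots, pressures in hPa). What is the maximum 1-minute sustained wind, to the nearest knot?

36 kt

ΔP = 1014 − 995 = 19 hPa.
19^0.605 ≈ 5.938.
V ≈ 6.1 × 5.938 ≈ 36.2 kt.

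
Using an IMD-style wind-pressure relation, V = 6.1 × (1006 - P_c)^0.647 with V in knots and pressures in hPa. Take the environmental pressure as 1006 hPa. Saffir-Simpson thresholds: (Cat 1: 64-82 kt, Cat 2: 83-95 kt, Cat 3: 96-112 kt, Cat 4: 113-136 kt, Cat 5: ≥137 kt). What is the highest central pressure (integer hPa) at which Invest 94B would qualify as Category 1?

968 hPa

Category 1 begins at V = 64 kt.
Required ΔP = (64/6.1)^(1/0.647) = 10.492^1.546 ≈ 37.83 hPa.
P_c ≤ 1006 − 37.83 = 968.17, so the highest integer P_c is 968 hPa.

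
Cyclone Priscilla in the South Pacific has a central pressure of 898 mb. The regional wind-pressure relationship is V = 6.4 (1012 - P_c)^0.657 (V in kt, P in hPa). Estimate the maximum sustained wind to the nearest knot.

144 kt

ΔP = 1012 − 898 = 114 mb.
114^0.657 ≈ 22.459.
V ≈ 6.4 × 22.459 ≈ 143.7 kt.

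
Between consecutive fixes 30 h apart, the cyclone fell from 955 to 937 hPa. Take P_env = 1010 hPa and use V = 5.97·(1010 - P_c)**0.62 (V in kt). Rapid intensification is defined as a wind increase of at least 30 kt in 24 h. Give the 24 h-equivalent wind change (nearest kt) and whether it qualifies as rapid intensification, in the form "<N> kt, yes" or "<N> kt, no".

V₁: ΔP = 55, V ≈ 5.97 × 55^0.62 ≈ 71.61 kt.
V₂: ΔP = 73, V ≈ 5.97 × 73^0.62 ≈ 85.36 kt.
ΔV over 30 h = 13.75 kt → 24 h equivalent = 13.75 × 24/30 ≈ 11.00 kt.
11 kt < 30 kt ⇒ not rapid intensification.

11 kt, no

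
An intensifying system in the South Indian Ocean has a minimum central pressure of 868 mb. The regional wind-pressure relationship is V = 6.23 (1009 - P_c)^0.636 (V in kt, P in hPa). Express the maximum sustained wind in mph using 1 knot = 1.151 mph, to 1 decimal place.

166.9 mph

ΔP = 1009 − 868 = 141 mb.
V ≈ 6.23 × 141^0.636 = 6.23 × 23.276 ≈ 145.008 kt.
145.008 × 1.151 ≈ 166.90 mph → 166.9 mph.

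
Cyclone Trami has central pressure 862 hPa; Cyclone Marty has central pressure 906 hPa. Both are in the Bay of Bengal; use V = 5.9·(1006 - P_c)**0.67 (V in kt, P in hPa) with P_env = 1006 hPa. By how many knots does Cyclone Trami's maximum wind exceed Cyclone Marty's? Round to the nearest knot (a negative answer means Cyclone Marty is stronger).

36 kt

Cyclone Trami: ΔP = 144; V ≈ 5.9 × 144^0.67 ≈ 164.80 kt.
Cyclone Marty: ΔP = 100; V ≈ 5.9 × 100^0.67 ≈ 129.08 kt.
Difference ≈ 164.80 − 129.08 = 35.72 → 36 kt.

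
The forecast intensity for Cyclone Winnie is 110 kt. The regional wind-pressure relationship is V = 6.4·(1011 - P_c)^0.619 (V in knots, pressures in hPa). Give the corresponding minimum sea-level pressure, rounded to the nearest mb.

912 mb

ΔP = (V / 6.4)^(1/0.619) = (110/6.4)^1.616.
110/6.4 = 17.188; 17.188^1.616 ≈ 98.97 mb.
P_c = 1011 − 98.97 = 912.03 ≈ 912 mb.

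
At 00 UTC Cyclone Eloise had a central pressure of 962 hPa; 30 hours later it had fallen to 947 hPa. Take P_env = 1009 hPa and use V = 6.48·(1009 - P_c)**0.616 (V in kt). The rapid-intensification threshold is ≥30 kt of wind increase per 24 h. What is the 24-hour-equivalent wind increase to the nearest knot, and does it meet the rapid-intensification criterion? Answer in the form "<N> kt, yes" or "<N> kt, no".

V₁: ΔP = 47, V ≈ 6.48 × 47^0.616 ≈ 69.44 kt.
V₂: ΔP = 62, V ≈ 6.48 × 62^0.616 ≈ 82.35 kt.
ΔV over 30 h = 12.91 kt → 24 h equivalent = 12.91 × 24/30 ≈ 10.33 kt.
10 kt < 30 kt ⇒ not rapid intensification.

10 kt, no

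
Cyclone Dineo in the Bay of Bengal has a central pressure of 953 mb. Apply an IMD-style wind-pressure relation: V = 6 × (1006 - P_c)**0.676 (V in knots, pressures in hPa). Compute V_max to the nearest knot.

ΔP = 1006 − 953 = 53 mb.
53^0.676 ≈ 14.642.
V ≈ 6 × 14.642 ≈ 87.9 kt.

88 kt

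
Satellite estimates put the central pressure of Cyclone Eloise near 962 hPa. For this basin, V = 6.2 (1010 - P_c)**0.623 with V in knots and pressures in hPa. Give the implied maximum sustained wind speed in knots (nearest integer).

69 kt

ΔP = 1010 − 962 = 48 hPa.
48^0.623 ≈ 11.154.
V ≈ 6.2 × 11.154 ≈ 69.2 kt.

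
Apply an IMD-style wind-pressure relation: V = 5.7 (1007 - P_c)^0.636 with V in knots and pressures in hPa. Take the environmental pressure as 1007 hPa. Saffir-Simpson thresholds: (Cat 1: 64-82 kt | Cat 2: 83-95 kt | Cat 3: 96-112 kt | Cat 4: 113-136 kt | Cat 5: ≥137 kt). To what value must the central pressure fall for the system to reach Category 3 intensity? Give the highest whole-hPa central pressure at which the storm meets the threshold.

922 hPa

Category 3 begins at V = 96 kt.
Required ΔP = (96/5.7)^(1/0.636) = 16.842^1.572 ≈ 84.78 hPa.
P_c ≤ 1007 − 84.78 = 922.22, so the highest integer P_c is 922 hPa.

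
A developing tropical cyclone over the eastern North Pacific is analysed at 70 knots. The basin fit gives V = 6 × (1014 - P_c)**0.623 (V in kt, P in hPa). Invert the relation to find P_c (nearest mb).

962 mb

ΔP = (V / 6)^(1/0.623) = (70/6)^1.605.
70/6 = 11.667; 11.667^1.605 ≈ 51.59 mb.
P_c = 1014 − 51.59 = 962.41 ≈ 962 mb.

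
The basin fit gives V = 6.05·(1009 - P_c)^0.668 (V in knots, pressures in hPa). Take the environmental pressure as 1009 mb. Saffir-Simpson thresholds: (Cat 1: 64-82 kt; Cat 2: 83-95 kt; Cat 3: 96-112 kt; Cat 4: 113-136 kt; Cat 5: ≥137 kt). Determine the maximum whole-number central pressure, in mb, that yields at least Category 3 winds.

946 mb

Category 3 begins at V = 96 kt.
Required ΔP = (96/6.05)^(1/0.668) = 15.868^1.497 ≈ 62.69 mb.
P_c ≤ 1009 − 62.69 = 946.31, so the highest integer P_c is 946 mb.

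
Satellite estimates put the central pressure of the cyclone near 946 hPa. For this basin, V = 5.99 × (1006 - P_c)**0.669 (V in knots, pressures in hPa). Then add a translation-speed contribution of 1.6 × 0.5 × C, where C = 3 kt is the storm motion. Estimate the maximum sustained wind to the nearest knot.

ΔP = 1006 − 946 = 60 hPa.
60^0.669 ≈ 15.473.
V ≈ 5.99 × 15.473 ≈ 92.7 kt.
Translation term: 1.6 × 0.5 × 3 = 2.4 kt.
Corrected V ≈ 95.1 kt → 95 kt.

95 kt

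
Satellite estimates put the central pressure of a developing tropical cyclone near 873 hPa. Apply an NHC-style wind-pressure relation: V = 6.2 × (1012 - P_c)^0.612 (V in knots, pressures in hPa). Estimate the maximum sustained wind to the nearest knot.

ΔP = 1012 − 873 = 139 hPa.
139^0.612 ≈ 20.489.
V ≈ 6.2 × 20.489 ≈ 127.0 kt.

127 kt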